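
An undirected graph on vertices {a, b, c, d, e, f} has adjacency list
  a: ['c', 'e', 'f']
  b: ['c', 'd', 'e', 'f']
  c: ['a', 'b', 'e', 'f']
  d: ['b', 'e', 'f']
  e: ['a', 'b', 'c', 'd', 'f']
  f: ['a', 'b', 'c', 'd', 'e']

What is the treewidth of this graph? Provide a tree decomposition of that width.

Treewidth 3.
One such decomposition:
Bags: B1 = {b, c, e, f}  B2 = {a, c, e, f}  B3 = {b, d, e, f}
Tree: B1–B2, B1–B3

Every bag has size at most 4, so the width is 4 − 1 = 3 and tw(G) ≤ 3. For the lower bound, the 4 vertices {b, d, e, f} are pairwise adjacent, and any tree decomposition puts a clique entirely inside one bag — forcing width ≥ 3. Hence tw(G) = 3 exactly.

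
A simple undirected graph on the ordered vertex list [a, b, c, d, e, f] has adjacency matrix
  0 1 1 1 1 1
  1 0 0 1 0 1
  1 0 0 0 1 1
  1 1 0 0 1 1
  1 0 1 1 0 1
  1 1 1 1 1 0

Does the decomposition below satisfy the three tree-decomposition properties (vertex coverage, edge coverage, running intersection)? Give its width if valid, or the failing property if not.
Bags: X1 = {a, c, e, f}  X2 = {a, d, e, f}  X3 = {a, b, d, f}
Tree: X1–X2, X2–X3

Yes; width 3.

Every vertex of G appears in some bag (union = {a, b, c, d, e, f}); every edge is covered by a bag; and for each vertex v the set of bags containing v is connected in the bag tree. The decomposition is therefore valid. The largest bag has 4 vertices, so the width is 3.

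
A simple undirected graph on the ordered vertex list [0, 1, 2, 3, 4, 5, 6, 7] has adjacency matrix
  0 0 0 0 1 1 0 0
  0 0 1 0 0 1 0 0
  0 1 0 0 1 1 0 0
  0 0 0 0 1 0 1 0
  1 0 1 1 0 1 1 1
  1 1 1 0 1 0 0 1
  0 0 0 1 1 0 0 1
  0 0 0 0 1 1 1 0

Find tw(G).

2

A width-2 tree decomposition is:
Bags: B1 = {2, 4, 5}  B2 = {4, 5, 7}  B3 = {0, 4, 5}  B4 = {4, 6, 7}  B5 = {1, 2, 5}  B6 = {3, 4, 6}
Tree: B1–B2, B2–B3, B2–B4, B1–B5, B4–B6
Every bag has size at most 3, so the width is 3 − 1 = 2 and tw(G) ≤ 2. Conversely, {1, 2, 5} is a clique of size 3, and the vertices of any clique must share a bag in every tree decomposition; so some bag has ≥ 3 vertices and tw(G) ≥ 2. Combining the bounds, tw(G) = 2.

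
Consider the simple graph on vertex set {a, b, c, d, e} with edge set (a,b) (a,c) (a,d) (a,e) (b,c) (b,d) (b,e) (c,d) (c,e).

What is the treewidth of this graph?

A width-3 tree decomposition is:
Bags: B1 = {a, b, c, e}  B2 = {a, b, c, d}
Tree: B1–B2
The largest bag has 4 vertices, giving width 3; this decomposition certifies tw(G) ≤ 3. Conversely, {a, b, c, d} is a clique of size 4, and the vertices of any clique must share a bag in every tree decomposition; so some bag has ≥ 4 vertices and tw(G) ≥ 3. Combining the bounds, tw(G) = 3.

3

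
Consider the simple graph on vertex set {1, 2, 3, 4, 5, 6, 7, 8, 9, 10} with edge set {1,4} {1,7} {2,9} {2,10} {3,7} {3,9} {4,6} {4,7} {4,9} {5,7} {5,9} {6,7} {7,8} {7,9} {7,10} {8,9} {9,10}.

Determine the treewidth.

A width-2 tree decomposition is:
Bags: B1 = {7, 8, 9}  B2 = {4, 7, 9}  B3 = {7, 9, 10}  B4 = {2, 9, 10}  B5 = {4, 6, 7}  B6 = {1, 4, 7}  B7 = {5, 7, 9}  B8 = {3, 7, 9}
Tree: B1–B2, B1–B3, B3–B4, B2–B5, B5–B6, B2–B7, B1–B8
Each bag holds 3 vertices, so the decomposition has width 2, which upper-bounds the treewidth. On the other hand G contains the 3-clique {2, 9, 10}. A clique must lie in a single bag of any decomposition, so no decomposition can have width below 2. Hence tw(G) = 2 exactly.

2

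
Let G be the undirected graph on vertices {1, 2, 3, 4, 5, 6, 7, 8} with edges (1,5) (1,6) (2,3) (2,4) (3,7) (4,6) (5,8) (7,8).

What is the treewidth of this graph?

A width-2 tree decomposition is:
Bags: B1 = {3, 7, 8}  B2 = {3, 5, 8}  B3 = {1, 3, 5}  B4 = {1, 3, 6}  B5 = {3, 4, 6}  B6 = {2, 3, 4}
Tree: B1–B2, B2–B3, B3–B4, B4–B5, B5–B6
Each bag holds 3 vertices, so the decomposition has width 2, which upper-bounds the treewidth. For the lower bound, G contains the cycle 3–7–8–5–1–6–4–2–3, so G is not a forest; only forests have treewidth ≤ 1, hence tw(G) ≥ 2. The upper and lower bounds meet at 2, so that is the treewidth.

2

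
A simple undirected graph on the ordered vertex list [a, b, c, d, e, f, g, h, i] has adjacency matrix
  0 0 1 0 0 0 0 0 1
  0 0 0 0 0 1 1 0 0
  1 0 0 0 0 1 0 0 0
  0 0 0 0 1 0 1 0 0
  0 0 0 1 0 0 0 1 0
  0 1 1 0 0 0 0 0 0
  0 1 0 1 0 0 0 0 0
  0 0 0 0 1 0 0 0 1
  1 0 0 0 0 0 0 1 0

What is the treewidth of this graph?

2

A width-2 tree decomposition is:
Bags: B1 = {a, h, i}  B2 = {a, c, h}  B3 = {c, f, h}  B4 = {b, f, h}  B5 = {b, g, h}  B6 = {d, g, h}  B7 = {d, e, h}
Tree: B1–B2, B2–B3, B3–B4, B4–B5, B5–B6, B6–B7
The largest bag has 3 vertices, giving width 2; this decomposition certifies tw(G) ≤ 2. Since h–i–a–c–f–b–g–d–e–h is a cycle in G, G is not acyclic. Forests are exactly the graphs of treewidth ≤ 1, so tw(G) ≥ 2. Combining the bounds, tw(G) = 2.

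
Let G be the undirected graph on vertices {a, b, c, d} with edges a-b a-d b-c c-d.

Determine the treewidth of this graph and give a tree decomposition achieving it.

Treewidth 2.
Bags: B1 = {b, c, d}  B2 = {a, b, d}
Tree: B1–B2

The largest bag has 3 vertices, giving width 2; this decomposition certifies tw(G) ≤ 2. Since b–c–d–a–b is a cycle in G, G is not acyclic. Forests are exactly the graphs of treewidth ≤ 1, so tw(G) ≥ 2. The upper and lower bounds meet at 2, so that is the treewidth.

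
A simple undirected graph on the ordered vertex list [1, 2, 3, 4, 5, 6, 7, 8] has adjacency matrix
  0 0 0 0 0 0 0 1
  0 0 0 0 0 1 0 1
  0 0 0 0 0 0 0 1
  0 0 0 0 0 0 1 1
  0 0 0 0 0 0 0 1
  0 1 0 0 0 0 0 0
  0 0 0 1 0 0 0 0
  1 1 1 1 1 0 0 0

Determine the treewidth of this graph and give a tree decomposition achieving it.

Treewidth 1.
One optimal decomposition is:
Bags: B1 = {4, 8}  B2 = {2, 8}  B3 = {2, 6}  B4 = {5, 8}  B5 = {3, 8}  B6 = {4, 7}  B7 = {1, 8}
Tree: B1–B2, B2–B3, B1–B4, B2–B5, B1–B6, B2–B7

Every bag has size at most 2, so the width is 2 − 1 = 1 and tw(G) ≤ 1. Any graph with an edge has treewidth ≥ 1, and G has the edge 8–4. The upper and lower bounds meet at 1, so that is the treewidth.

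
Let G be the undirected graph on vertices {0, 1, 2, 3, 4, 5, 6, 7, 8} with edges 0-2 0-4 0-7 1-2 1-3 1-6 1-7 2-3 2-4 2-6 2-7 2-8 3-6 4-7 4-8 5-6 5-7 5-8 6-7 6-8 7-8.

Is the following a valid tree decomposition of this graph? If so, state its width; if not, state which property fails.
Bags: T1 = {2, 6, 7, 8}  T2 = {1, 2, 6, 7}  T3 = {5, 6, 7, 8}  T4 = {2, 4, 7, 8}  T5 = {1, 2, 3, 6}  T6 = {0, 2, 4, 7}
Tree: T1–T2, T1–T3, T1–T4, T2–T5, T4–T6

Yes; width 3.

Every vertex of G appears in some bag (union = {0, 1, 2, 3, 4, 5, 6, 7, 8}); every edge is covered by a bag; and for each vertex v the set of bags containing v is connected in the bag tree. The decomposition is therefore valid. The largest bag has 4 vertices, so the width is 3.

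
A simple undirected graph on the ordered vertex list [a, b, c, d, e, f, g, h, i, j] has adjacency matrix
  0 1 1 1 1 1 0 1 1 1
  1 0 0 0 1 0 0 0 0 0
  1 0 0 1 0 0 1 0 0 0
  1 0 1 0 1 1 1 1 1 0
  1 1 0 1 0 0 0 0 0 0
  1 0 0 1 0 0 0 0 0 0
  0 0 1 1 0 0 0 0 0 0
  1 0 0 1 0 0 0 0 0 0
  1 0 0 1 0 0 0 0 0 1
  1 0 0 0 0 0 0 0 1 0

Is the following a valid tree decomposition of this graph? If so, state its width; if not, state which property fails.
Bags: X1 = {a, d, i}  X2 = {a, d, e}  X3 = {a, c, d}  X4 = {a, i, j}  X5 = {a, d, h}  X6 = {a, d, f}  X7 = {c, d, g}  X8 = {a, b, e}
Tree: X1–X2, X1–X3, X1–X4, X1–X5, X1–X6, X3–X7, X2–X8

Checking the three conditions: (i) the bags cover all of {a, b, c, d, e, f, g, h, i, j}; (ii) for each edge, some bag contains both endpoints; (iii) the bags containing any fixed vertex form a subtree. All hold, so the decomposition is valid with width 3 − 1 = 2.

Yes; width 2.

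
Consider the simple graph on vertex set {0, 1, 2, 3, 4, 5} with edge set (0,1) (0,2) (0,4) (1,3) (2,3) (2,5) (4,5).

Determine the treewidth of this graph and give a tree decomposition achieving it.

Treewidth 2.
One optimal decomposition is:
Bags: B1 = {1, 2, 3}  B2 = {0, 1, 2}  B3 = {0, 2, 5}  B4 = {0, 4, 5}
Tree: B1–B2, B2–B3, B3–B4

Each bag holds 3 vertices, so the decomposition has width 2, which upper-bounds the treewidth. Since 3–1–0–2–3 is a cycle in G, G is not acyclic. Forests are exactly the graphs of treewidth ≤ 1, so tw(G) ≥ 2. Therefore the treewidth is 2.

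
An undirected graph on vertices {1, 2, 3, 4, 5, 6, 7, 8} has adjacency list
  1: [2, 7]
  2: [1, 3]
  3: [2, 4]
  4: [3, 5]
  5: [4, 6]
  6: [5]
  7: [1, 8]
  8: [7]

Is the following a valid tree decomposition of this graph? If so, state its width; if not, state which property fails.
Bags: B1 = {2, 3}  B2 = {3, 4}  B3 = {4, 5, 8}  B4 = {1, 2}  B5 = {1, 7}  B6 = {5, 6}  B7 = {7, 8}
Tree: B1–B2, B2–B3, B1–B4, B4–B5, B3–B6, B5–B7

No — bags containing vertex 8 are not connected in the tree.

A tree decomposition must satisfy three properties: every vertex lies in some bag; for every edge, both endpoints lie together in some bag; and for every vertex, the bags containing it form a connected subtree. Here bags containing vertex 8 are not connected in the tree, so the decomposition is invalid.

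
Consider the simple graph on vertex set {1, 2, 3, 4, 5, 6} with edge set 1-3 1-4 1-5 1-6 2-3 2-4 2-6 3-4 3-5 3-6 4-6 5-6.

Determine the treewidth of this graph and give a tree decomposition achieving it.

Every bag has size at most 4, so the width is 4 − 1 = 3 and tw(G) ≤ 3. Conversely, {1, 3, 4, 6} is a clique of size 4, and the vertices of any clique must share a bag in every tree decomposition; so some bag has ≥ 4 vertices and tw(G) ≥ 3. Hence tw(G) = 3 exactly.

Treewidth 3.
Bags: B1 = {1, 3, 4, 6}  B2 = {2, 3, 4, 6}  B3 = {1, 3, 5, 6}
Tree: B1–B2, B1–B3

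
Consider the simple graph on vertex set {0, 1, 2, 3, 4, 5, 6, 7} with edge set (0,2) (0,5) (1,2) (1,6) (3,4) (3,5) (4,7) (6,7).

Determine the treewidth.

A width-2 tree decomposition is:
Bags: B1 = {0, 1, 2}  B2 = {0, 1, 6}  B3 = {0, 6, 7}  B4 = {0, 4, 7}  B5 = {0, 3, 4}  B6 = {0, 3, 5}
Tree: B1–B2, B2–B3, B3–B4, B4–B5, B5–B6
Each bag holds 3 vertices, so the decomposition has width 2, which upper-bounds the treewidth. Since 0–2–1–6–7–4–3–5–0 is a cycle in G, G is not acyclic. Forests are exactly the graphs of treewidth ≤ 1, so tw(G) ≥ 2. Therefore the treewidth is 2.

2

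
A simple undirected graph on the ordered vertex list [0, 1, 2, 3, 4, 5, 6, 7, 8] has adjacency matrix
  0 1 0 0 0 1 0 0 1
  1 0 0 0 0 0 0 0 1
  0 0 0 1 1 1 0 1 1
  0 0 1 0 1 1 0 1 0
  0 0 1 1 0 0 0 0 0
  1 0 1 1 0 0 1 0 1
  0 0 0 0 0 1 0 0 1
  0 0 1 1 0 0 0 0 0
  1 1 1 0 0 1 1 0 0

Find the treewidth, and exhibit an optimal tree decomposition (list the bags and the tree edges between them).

Treewidth 2.
One optimal decomposition is:
Bags: B1 = {2, 5, 8}  B2 = {2, 3, 5}  B3 = {2, 3, 7}  B4 = {5, 6, 8}  B5 = {0, 5, 8}  B6 = {2, 3, 4}  B7 = {0, 1, 8}
Tree: B1–B2, B2–B3, B1–B4, B4–B5, B3–B6, B5–B7

Every bag has size at most 3, so the width is 3 − 1 = 2 and tw(G) ≤ 2. On the other hand G contains the 3-clique {0, 1, 8}. A clique must lie in a single bag of any decomposition, so no decomposition can have width below 2. Hence tw(G) = 2 exactly.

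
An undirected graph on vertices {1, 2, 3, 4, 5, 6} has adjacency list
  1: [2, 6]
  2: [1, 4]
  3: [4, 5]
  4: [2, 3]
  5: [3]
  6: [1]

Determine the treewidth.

A width-1 tree decomposition is:
Bags: B1 = {3, 5}  B2 = {3, 4}  B3 = {2, 4}  B4 = {1, 2}  B5 = {1, 6}
Tree: B1–B2, B2–B3, B3–B4, B4–B5
The largest bag has 2 vertices, giving width 1; this decomposition certifies tw(G) ≤ 1. Since G has at least one edge (e.g. 5–3), it is not an edgeless graph, so tw(G) ≥ 1. Therefore the treewidth is 1.

1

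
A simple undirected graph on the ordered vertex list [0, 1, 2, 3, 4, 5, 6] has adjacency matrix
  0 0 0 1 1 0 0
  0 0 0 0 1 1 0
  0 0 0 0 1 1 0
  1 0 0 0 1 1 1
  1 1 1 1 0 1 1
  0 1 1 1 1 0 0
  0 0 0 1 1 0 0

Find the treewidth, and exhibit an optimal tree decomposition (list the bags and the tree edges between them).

The largest bag has 3 vertices, giving width 2; this decomposition certifies tw(G) ≤ 2. Conversely, {1, 4, 5} is a clique of size 3, and the vertices of any clique must share a bag in every tree decomposition; so some bag has ≥ 3 vertices and tw(G) ≥ 2. Therefore the treewidth is 2.

Treewidth 2.
One such decomposition:
Bags: B1 = {0, 3, 4}  B2 = {3, 4, 5}  B3 = {2, 4, 5}  B4 = {3, 4, 6}  B5 = {1, 4, 5}
Tree: B1–B2, B2–B3, B1–B4, B3–B5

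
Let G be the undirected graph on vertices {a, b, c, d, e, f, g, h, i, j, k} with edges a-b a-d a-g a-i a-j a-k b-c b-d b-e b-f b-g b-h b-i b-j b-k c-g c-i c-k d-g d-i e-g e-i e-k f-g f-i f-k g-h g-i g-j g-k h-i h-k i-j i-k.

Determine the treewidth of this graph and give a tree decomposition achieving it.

The largest bag has 5 vertices, giving width 4; this decomposition certifies tw(G) ≤ 4. On the other hand G contains the 5-clique {a, b, d, g, i}. A clique must lie in a single bag of any decomposition, so no decomposition can have width below 4. Hence tw(G) = 4 exactly.

Treewidth 4.
Bags: B1 = {a, b, g, i, k}  B2 = {b, c, g, i, k}  B3 = {a, b, g, i, j}  B4 = {b, f, g, i, k}  B5 = {b, g, h, i, k}  B6 = {a, b, d, g, i}  B7 = {b, e, g, i, k}
Tree: B1–B2, B1–B3, B1–B4, B1–B5, B3–B6, B4–B7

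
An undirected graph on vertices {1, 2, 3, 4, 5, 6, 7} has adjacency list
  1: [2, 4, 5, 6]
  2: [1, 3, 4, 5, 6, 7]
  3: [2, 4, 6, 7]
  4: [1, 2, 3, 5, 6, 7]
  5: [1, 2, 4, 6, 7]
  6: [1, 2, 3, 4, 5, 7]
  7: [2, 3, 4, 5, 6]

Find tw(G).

4

A width-4 tree decomposition is:
Bags: B1 = {2, 4, 5, 6, 7}  B2 = {1, 2, 4, 5, 6}  B3 = {2, 3, 4, 6, 7}
Tree: B1–B2, B1–B3
Every bag has size at most 5, so the width is 5 − 1 = 4 and tw(G) ≤ 4. On the other hand G contains the 5-clique {2, 3, 4, 6, 7}. A clique must lie in a single bag of any decomposition, so no decomposition can have width below 4. The upper and lower bounds meet at 4, so that is the treewidth.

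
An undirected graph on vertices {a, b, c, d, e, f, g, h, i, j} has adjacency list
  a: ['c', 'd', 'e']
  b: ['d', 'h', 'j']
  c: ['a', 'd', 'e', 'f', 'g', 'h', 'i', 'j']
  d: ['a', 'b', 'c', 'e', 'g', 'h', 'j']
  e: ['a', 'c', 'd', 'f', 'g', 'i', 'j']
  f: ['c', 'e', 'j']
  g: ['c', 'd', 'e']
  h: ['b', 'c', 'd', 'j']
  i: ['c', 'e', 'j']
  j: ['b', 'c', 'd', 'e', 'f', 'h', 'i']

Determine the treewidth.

A width-3 tree decomposition is:
Bags: B1 = {c, d, h, j}  B2 = {c, d, e, j}  B3 = {c, e, f, j}  B4 = {c, e, i, j}  B5 = {b, d, h, j}  B6 = {c, d, e, g}  B7 = {a, c, d, e}
Tree: B1–B2, B2–B3, B2–B4, B1–B5, B2–B6, B2–B7
Every bag has size at most 4, so the width is 4 − 1 = 3 and tw(G) ≤ 3. Conversely, {c, d, e, g} is a clique of size 4, and the vertices of any clique must share a bag in every tree decomposition; so some bag has ≥ 4 vertices and tw(G) ≥ 3. Therefore the treewidth is 3.

3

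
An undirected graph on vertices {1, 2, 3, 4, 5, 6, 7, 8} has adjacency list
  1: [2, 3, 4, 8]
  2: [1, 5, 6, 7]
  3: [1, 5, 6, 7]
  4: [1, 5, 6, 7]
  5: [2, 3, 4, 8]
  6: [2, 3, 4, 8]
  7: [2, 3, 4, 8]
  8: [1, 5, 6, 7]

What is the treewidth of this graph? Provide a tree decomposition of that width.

Treewidth 4.
Bags: B1 = {1, 3, 5, 6, 7}  B2 = {1, 5, 6, 7, 8}  B3 = {1, 2, 5, 6, 7}  B4 = {1, 4, 5, 6, 7}
Tree: B1–B2, B2–B3, B3–B4

The largest bag has 5 vertices, giving width 4; this decomposition certifies tw(G) ≤ 4. For the lower bound: the 5 vertex sets {1,3}, {7,8}, {2,6}, {5}, {4} are disjoint, each induces a connected subgraph, and every pair is joined by at least one edge of G. Contracting each set to a single vertex therefore yields K_{5} as a minor, and since treewidth is minor-monotone, tw(G) ≥ tw(K_{5}) = 4. Hence tw(G) = 4 exactly.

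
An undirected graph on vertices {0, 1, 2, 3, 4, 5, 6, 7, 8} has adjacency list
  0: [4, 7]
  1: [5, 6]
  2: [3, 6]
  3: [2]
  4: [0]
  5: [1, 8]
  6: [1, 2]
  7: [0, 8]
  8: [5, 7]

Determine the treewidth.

1

A width-1 tree decomposition is:
Bags: B1 = {2, 3}  B2 = {2, 6}  B3 = {1, 6}  B4 = {1, 5}  B5 = {5, 8}  B6 = {7, 8}  B7 = {0, 7}  B8 = {0, 4}
Tree: B1–B2, B2–B3, B3–B4, B4–B5, B5–B6, B6–B7, B7–B8
Each bag holds 2 vertices, so the decomposition has width 1, which upper-bounds the treewidth. Any graph with an edge has treewidth ≥ 1, and G has the edge 3–2. Hence tw(G) = 1 exactly.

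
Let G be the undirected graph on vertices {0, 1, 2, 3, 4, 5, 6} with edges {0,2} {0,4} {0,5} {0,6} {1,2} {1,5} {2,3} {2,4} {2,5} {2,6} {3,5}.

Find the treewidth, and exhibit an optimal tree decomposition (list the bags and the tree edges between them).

Treewidth 2.
One such decomposition:
Bags: B1 = {0, 2, 5}  B2 = {0, 2, 6}  B3 = {1, 2, 5}  B4 = {2, 3, 5}  B5 = {0, 2, 4}
Tree: B1–B2, B1–B3, B1–B4, B2–B5

Every bag has size at most 3, so the width is 3 − 1 = 2 and tw(G) ≤ 2. Conversely, {0, 2, 4} is a clique of size 3, and the vertices of any clique must share a bag in every tree decomposition; so some bag has ≥ 3 vertices and tw(G) ≥ 2. Therefore the treewidth is 2.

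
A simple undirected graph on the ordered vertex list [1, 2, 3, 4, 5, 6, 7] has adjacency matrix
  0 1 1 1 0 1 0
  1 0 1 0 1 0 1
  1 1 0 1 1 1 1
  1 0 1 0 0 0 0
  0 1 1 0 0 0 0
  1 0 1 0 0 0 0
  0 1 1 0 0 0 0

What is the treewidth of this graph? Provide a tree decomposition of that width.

Every bag has size at most 3, so the width is 3 − 1 = 2 and tw(G) ≤ 2. On the other hand G contains the 3-clique {1, 2, 3}. A clique must lie in a single bag of any decomposition, so no decomposition can have width below 2. The upper and lower bounds meet at 2, so that is the treewidth.

Treewidth 2.
Bags: B1 = {1, 2, 3}  B2 = {2, 3, 7}  B3 = {2, 3, 5}  B4 = {1, 3, 4}  B5 = {1, 3, 6}
Tree: B1–B2, B2–B3, B1–B4, B4–B5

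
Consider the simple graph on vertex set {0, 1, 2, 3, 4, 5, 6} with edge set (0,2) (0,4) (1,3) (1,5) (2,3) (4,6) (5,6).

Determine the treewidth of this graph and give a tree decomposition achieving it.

Treewidth 2.
Bags: B1 = {1, 5, 6}  B2 = {1, 3, 6}  B3 = {2, 3, 6}  B4 = {0, 2, 6}  B5 = {0, 4, 6}
Tree: B1–B2, B2–B3, B3–B4, B4–B5

Each bag holds 3 vertices, so the decomposition has width 2, which upper-bounds the treewidth. For the lower bound, G contains the cycle 6–5–1–3–2–0–4–6, so G is not a forest; only forests have treewidth ≤ 1, hence tw(G) ≥ 2. Combining the bounds, tw(G) = 2.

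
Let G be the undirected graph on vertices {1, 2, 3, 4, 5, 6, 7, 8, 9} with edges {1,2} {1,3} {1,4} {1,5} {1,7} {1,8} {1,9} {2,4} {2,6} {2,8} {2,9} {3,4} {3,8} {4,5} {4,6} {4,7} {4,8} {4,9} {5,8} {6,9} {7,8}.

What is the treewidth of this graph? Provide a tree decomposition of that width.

The largest bag has 4 vertices, giving width 3; this decomposition certifies tw(G) ≤ 3. On the other hand G contains the 4-clique {1, 2, 4, 8}. A clique must lie in a single bag of any decomposition, so no decomposition can have width below 3. Combining the bounds, tw(G) = 3.

Treewidth 3.
One optimal decomposition is:
Bags: B1 = {1, 2, 4, 9}  B2 = {1, 2, 4, 8}  B3 = {2, 4, 6, 9}  B4 = {1, 4, 7, 8}  B5 = {1, 4, 5, 8}  B6 = {1, 3, 4, 8}
Tree: B1–B2, B1–B3, B2–B4, B2–B5, B2–B6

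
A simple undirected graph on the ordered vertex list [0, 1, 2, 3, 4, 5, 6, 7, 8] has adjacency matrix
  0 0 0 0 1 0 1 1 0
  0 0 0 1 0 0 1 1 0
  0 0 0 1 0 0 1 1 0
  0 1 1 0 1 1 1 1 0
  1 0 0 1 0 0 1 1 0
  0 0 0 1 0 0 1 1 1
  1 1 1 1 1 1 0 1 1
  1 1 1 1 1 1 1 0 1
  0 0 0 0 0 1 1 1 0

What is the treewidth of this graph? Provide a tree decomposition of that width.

Treewidth 3.
Bags: B1 = {3, 5, 6, 7}  B2 = {2, 3, 6, 7}  B3 = {3, 4, 6, 7}  B4 = {5, 6, 7, 8}  B5 = {0, 4, 6, 7}  B6 = {1, 3, 6, 7}
Tree: B1–B2, B2–B3, B1–B4, B3–B5, B1–B6

Each bag holds 4 vertices, so the decomposition has width 3, which upper-bounds the treewidth. Conversely, {0, 4, 6, 7} is a clique of size 4, and the vertices of any clique must share a bag in every tree decomposition; so some bag has ≥ 4 vertices and tw(G) ≥ 3. Combining the bounds, tw(G) = 3.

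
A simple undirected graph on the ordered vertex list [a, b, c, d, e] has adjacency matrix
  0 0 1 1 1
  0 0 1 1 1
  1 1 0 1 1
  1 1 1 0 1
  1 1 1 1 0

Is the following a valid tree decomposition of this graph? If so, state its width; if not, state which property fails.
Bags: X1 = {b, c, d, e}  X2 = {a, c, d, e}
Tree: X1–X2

Yes; width 3.

Every vertex of G appears in some bag (union = {a, b, c, d, e}); every edge is covered by a bag; and for each vertex v the set of bags containing v is connected in the bag tree. The decomposition is therefore valid. The largest bag has 4 vertices, so the width is 3.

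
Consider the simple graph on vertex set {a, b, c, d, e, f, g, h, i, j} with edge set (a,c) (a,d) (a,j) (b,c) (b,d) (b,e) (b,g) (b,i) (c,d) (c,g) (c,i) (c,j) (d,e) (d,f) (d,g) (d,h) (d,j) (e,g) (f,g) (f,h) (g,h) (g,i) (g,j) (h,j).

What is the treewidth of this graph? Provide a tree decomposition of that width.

Treewidth 3.
One such decomposition:
Bags: B1 = {c, d, g, j}  B2 = {b, c, d, g}  B3 = {b, d, e, g}  B4 = {b, c, g, i}  B5 = {a, c, d, j}  B6 = {d, g, h, j}  B7 = {d, f, g, h}
Tree: B1–B2, B2–B3, B2–B4, B1–B5, B1–B6, B6–B7

The largest bag has 4 vertices, giving width 3; this decomposition certifies tw(G) ≤ 3. For the lower bound, the 4 vertices {b, d, e, g} are pairwise adjacent, and any tree decomposition puts a clique entirely inside one bag — forcing width ≥ 3. Hence tw(G) = 3 exactly.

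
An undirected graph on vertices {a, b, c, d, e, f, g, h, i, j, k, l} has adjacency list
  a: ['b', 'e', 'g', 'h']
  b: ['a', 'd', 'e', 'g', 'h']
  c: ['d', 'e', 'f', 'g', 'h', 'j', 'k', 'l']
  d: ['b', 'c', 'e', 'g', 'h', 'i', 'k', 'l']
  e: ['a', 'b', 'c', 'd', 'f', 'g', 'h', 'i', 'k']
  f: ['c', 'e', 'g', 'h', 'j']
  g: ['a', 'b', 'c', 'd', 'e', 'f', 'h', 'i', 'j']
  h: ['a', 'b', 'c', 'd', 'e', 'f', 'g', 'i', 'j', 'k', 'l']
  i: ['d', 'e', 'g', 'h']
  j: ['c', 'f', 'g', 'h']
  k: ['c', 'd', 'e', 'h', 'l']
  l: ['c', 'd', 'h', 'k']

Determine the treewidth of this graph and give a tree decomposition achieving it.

Treewidth 4.
One optimal decomposition is:
Bags: B1 = {c, d, e, g, h}  B2 = {d, e, g, h, i}  B3 = {b, d, e, g, h}  B4 = {a, b, e, g, h}  B5 = {c, e, f, g, h}  B6 = {c, f, g, h, j}  B7 = {c, d, e, h, k}  B8 = {c, d, h, k, l}
Tree: B1–B2, B2–B3, B3–B4, B1–B5, B5–B6, B1–B7, B7–B8

Each bag holds 5 vertices, so the decomposition has width 4, which upper-bounds the treewidth. On the other hand G contains the 5-clique {c, f, g, h, j}. A clique must lie in a single bag of any decomposition, so no decomposition can have width below 4. The upper and lower bounds meet at 4, so that is the treewidth.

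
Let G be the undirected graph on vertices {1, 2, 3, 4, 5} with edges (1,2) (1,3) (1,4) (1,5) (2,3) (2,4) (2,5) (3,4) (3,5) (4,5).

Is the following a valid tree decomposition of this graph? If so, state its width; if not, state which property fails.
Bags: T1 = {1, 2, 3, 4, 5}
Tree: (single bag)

Yes; width 4.

Every vertex of G appears in some bag (union = {1, 2, 3, 4, 5}); every edge is covered by a bag; and for each vertex v the set of bags containing v is connected in the bag tree. The decomposition is therefore valid. The largest bag has 5 vertices, so the width is 4.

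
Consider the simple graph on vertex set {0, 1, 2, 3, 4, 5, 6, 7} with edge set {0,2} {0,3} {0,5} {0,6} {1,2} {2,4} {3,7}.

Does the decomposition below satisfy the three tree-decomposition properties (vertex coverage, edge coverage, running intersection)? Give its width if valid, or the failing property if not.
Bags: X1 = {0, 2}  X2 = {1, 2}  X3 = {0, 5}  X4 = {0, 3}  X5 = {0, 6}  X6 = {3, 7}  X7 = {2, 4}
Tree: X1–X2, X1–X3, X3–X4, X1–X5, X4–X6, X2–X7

Yes; width 1.

Vertex coverage: the bags together contain {0, 1, 2, 3, 4, 5, 6, 7}, the full vertex set. Edge coverage: each edge of G has both endpoints in at least one bag. Running intersection: for every vertex, the bags containing it form a connected subtree. All three properties hold, so this is a valid tree decomposition of width max|bag| − 1 = 1, and hence tw(G) ≤ 1.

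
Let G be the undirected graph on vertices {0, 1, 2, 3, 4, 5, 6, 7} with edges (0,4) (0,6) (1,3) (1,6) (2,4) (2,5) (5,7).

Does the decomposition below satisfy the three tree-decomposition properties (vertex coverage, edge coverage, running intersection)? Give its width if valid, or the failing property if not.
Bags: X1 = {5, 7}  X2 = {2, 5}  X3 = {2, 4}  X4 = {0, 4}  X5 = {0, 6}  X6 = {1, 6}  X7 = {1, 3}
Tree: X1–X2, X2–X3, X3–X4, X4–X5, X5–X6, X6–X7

Every vertex of G appears in some bag (union = {0, 1, 2, 3, 4, 5, 6, 7}); every edge is covered by a bag; and for each vertex v the set of bags containing v is connected in the bag tree. The decomposition is therefore valid. The largest bag has 2 vertices, so the width is 1.

Yes; width 1.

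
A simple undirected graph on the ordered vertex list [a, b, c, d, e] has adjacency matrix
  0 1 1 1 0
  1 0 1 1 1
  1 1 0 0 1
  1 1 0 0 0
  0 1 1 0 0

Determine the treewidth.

A width-2 tree decomposition is:
Bags: B1 = {b, c, e}  B2 = {a, b, c}  B3 = {a, b, d}
Tree: B1–B2, B2–B3
Each bag holds 3 vertices, so the decomposition has width 2, which upper-bounds the treewidth. On the other hand G contains the 3-clique {a, b, d}. A clique must lie in a single bag of any decomposition, so no decomposition can have width below 2. Hence tw(G) = 2 exactly.

2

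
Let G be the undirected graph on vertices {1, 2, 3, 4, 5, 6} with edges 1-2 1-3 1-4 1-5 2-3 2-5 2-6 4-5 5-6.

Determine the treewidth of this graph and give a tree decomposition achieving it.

Treewidth 2.
One optimal decomposition is:
Bags: B1 = {1, 2, 5}  B2 = {2, 5, 6}  B3 = {1, 4, 5}  B4 = {1, 2, 3}
Tree: B1–B2, B1–B3, B1–B4

The largest bag has 3 vertices, giving width 2; this decomposition certifies tw(G) ≤ 2. For the lower bound, the 3 vertices {1, 2, 3} are pairwise adjacent, and any tree decomposition puts a clique entirely inside one bag — forcing width ≥ 2. Combining the bounds, tw(G) = 2.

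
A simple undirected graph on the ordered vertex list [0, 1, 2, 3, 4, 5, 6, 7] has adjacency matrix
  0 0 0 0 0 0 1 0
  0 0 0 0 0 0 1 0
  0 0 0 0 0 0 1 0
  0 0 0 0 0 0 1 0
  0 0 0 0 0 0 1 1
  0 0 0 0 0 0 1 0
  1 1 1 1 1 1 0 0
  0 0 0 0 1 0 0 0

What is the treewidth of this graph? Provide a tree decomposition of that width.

Treewidth 1.
One optimal decomposition is:
Bags: B1 = {2, 6}  B2 = {4, 6}  B3 = {0, 6}  B4 = {5, 6}  B5 = {1, 6}  B6 = {3, 6}  B7 = {4, 7}
Tree: B1–B2, B1–B3, B2–B4, B2–B5, B5–B6, B2–B7

Every bag has size at most 2, so the width is 2 − 1 = 1 and tw(G) ≤ 1. Since G has at least one edge (e.g. 6–2), it is not an edgeless graph, so tw(G) ≥ 1. Hence tw(G) = 1 exactly.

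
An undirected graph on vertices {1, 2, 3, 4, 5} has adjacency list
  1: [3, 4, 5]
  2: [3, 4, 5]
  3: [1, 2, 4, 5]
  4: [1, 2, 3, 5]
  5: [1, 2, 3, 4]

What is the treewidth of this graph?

3

A width-3 tree decomposition is:
Bags: B1 = {1, 3, 4, 5}  B2 = {2, 3, 4, 5}
Tree: B1–B2
Every bag has size at most 4, so the width is 4 − 1 = 3 and tw(G) ≤ 3. On the other hand G contains the 4-clique {1, 3, 4, 5}. A clique must lie in a single bag of any decomposition, so no decomposition can have width below 3. Combining the bounds, tw(G) = 3.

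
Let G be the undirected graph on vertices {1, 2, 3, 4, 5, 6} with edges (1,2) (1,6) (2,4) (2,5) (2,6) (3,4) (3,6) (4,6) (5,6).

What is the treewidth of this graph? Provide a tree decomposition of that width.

Treewidth 2.
One optimal decomposition is:
Bags: B1 = {2, 5, 6}  B2 = {1, 2, 6}  B3 = {2, 4, 6}  B4 = {3, 4, 6}
Tree: B1–B2, B2–B3, B3–B4

Each bag holds 3 vertices, so the decomposition has width 2, which upper-bounds the treewidth. On the other hand G contains the 3-clique {1, 2, 6}. A clique must lie in a single bag of any decomposition, so no decomposition can have width below 2. Hence tw(G) = 2 exactly.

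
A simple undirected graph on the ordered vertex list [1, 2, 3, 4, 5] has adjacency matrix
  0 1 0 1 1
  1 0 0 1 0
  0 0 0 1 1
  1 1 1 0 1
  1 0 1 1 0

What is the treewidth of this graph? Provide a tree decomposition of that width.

Every bag has size at most 3, so the width is 3 − 1 = 2 and tw(G) ≤ 2. For the lower bound, the 3 vertices {1, 2, 4} are pairwise adjacent, and any tree decomposition puts a clique entirely inside one bag — forcing width ≥ 2. The upper and lower bounds meet at 2, so that is the treewidth.

Treewidth 2.
One optimal decomposition is:
Bags: B1 = {1, 2, 4}  B2 = {1, 4, 5}  B3 = {3, 4, 5}
Tree: B1–B2, B2–B3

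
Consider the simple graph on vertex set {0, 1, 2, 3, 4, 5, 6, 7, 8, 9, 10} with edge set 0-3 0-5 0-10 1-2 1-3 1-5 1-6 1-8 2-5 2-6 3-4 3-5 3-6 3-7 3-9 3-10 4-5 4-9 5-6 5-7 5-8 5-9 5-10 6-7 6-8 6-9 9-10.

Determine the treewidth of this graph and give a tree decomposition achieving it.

Every bag has size at most 4, so the width is 4 − 1 = 3 and tw(G) ≤ 3. On the other hand G contains the 4-clique {1, 5, 6, 8}. A clique must lie in a single bag of any decomposition, so no decomposition can have width below 3. Hence tw(G) = 3 exactly.

Treewidth 3.
One optimal decomposition is:
Bags: B1 = {3, 5, 6, 9}  B2 = {1, 3, 5, 6}  B3 = {3, 5, 9, 10}  B4 = {3, 5, 6, 7}  B5 = {1, 5, 6, 8}  B6 = {1, 2, 5, 6}  B7 = {0, 3, 5, 10}  B8 = {3, 4, 5, 9}
Tree: B1–B2, B1–B3, B2–B4, B2–B5, B5–B6, B3–B7, B1–B8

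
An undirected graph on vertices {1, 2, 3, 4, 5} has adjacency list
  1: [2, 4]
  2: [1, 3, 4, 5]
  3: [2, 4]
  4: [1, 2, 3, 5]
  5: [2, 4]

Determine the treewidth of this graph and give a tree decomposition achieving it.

Every bag has size at most 3, so the width is 3 − 1 = 2 and tw(G) ≤ 2. Conversely, {1, 2, 4} is a clique of size 3, and the vertices of any clique must share a bag in every tree decomposition; so some bag has ≥ 3 vertices and tw(G) ≥ 2. The upper and lower bounds meet at 2, so that is the treewidth.

Treewidth 2.
Bags: B1 = {2, 3, 4}  B2 = {1, 2, 4}  B3 = {2, 4, 5}
Tree: B1–B2, B2–B3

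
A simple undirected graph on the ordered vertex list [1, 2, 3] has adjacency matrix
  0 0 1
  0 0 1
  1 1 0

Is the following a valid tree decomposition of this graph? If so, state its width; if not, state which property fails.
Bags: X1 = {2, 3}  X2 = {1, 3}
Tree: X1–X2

Checking the three conditions: (i) the bags cover all of {1, 2, 3}; (ii) for each edge, some bag contains both endpoints; (iii) the bags containing any fixed vertex form a subtree. All hold, so the decomposition is valid with width 2 − 1 = 1.

Yes; width 1.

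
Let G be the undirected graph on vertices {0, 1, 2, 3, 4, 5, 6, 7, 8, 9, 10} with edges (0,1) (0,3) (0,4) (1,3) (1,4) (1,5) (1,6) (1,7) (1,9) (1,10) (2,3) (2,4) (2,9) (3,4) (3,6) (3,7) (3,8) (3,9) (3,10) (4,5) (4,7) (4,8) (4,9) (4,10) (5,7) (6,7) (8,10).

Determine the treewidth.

A width-3 tree decomposition is:
Bags: B1 = {1, 3, 4, 7}  B2 = {1, 3, 4, 10}  B3 = {1, 3, 6, 7}  B4 = {1, 4, 5, 7}  B5 = {1, 3, 4, 9}  B6 = {0, 1, 3, 4}  B7 = {3, 4, 8, 10}  B8 = {2, 3, 4, 9}
Tree: B1–B2, B1–B3, B1–B4, B1–B5, B1–B6, B2–B7, B5–B8
Every bag has size at most 4, so the width is 4 − 1 = 3 and tw(G) ≤ 3. For the lower bound, the 4 vertices {3, 4, 8, 10} are pairwise adjacent, and any tree decomposition puts a clique entirely inside one bag — forcing width ≥ 3. Therefore the treewidth is 3.

3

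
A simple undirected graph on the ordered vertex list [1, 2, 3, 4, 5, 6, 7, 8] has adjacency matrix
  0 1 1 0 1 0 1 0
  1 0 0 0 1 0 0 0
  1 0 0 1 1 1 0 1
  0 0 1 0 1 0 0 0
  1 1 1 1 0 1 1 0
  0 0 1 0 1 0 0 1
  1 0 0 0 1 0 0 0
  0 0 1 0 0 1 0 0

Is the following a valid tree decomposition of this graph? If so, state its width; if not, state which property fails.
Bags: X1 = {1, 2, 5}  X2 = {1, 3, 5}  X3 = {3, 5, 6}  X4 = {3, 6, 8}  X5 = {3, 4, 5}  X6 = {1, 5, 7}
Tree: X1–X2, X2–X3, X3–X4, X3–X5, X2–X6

Checking the three conditions: (i) the bags cover all of {1, 2, 3, 4, 5, 6, 7, 8}; (ii) for each edge, some bag contains both endpoints; (iii) the bags containing any fixed vertex form a subtree. All hold, so the decomposition is valid with width 3 − 1 = 2.

Yes; width 2.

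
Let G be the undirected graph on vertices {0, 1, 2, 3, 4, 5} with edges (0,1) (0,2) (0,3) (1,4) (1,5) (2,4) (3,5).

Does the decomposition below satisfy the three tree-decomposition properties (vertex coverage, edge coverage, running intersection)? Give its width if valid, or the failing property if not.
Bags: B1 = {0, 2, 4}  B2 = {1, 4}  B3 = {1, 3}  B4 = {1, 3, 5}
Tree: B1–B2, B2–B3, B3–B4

A tree decomposition must satisfy three properties: every vertex lies in some bag; for every edge, both endpoints lie together in some bag; and for every vertex, the bags containing it form a connected subtree. Here edge (0,1) lies in no bag, so the decomposition is invalid.

No — edge (0,1) lies in no bag.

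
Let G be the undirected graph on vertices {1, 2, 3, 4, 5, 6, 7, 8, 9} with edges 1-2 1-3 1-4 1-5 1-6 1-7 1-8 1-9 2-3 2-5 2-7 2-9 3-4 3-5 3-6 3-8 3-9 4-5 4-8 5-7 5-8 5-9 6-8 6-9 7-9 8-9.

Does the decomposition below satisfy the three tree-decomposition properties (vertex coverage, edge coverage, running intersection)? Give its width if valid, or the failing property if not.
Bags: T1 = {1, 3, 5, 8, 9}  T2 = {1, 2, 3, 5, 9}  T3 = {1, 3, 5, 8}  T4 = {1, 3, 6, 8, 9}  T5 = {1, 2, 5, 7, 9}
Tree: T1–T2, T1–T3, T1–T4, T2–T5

A tree decomposition must satisfy three properties: every vertex lies in some bag; for every edge, both endpoints lie together in some bag; and for every vertex, the bags containing it form a connected subtree. Here vertex 4 appears in no bag, so the decomposition is invalid.

No — vertex 4 appears in no bag.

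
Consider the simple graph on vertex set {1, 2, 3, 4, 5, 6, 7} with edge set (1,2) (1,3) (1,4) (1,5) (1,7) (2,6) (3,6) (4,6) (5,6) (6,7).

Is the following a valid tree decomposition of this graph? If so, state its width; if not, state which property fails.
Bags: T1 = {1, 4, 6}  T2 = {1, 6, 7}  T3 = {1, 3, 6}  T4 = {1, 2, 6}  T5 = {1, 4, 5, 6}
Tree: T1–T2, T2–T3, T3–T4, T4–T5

A tree decomposition must satisfy three properties: every vertex lies in some bag; for every edge, both endpoints lie together in some bag; and for every vertex, the bags containing it form a connected subtree. Here bags containing vertex 4 are not connected in the tree, so the decomposition is invalid.

No — bags containing vertex 4 are not connected in the tree.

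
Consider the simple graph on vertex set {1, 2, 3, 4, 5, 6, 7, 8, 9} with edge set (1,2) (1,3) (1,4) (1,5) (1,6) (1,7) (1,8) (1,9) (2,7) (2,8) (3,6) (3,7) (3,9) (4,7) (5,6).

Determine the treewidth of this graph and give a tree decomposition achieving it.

Treewidth 2.
One optimal decomposition is:
Bags: B1 = {1, 2, 7}  B2 = {1, 3, 7}  B3 = {1, 2, 8}  B4 = {1, 3, 6}  B5 = {1, 3, 9}  B6 = {1, 5, 6}  B7 = {1, 4, 7}
Tree: B1–B2, B1–B3, B2–B4, B2–B5, B4–B6, B2–B7

Each bag holds 3 vertices, so the decomposition has width 2, which upper-bounds the treewidth. On the other hand G contains the 3-clique {1, 2, 8}. A clique must lie in a single bag of any decomposition, so no decomposition can have width below 2. Therefore the treewidth is 2.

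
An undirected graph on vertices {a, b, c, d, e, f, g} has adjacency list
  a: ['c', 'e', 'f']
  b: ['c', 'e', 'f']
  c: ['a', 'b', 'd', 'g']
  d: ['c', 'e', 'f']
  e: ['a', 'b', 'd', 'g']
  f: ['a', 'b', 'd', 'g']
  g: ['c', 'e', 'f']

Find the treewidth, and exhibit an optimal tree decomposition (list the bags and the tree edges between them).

Each bag holds 4 vertices, so the decomposition has width 3, which upper-bounds the treewidth. For the lower bound: the 4 vertex sets {b,e}, {a,c}, {f}, {d} are disjoint, each induces a connected subgraph, and every pair is joined by at least one edge of G. Contracting each set to a single vertex therefore yields K_{4} as a minor, and since treewidth is minor-monotone, tw(G) ≥ tw(K_{4}) = 3. Combining the bounds, tw(G) = 3.

Treewidth 3.
One such decomposition:
Bags: B1 = {b, c, e, f}  B2 = {a, c, e, f}  B3 = {c, d, e, f}  B4 = {c, e, f, g}
Tree: B1–B2, B2–B3, B3–B4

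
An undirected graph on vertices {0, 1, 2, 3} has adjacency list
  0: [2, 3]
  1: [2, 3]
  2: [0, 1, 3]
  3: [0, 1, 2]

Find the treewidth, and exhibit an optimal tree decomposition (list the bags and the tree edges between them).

The largest bag has 3 vertices, giving width 2; this decomposition certifies tw(G) ≤ 2. On the other hand G contains the 3-clique {0, 2, 3}. A clique must lie in a single bag of any decomposition, so no decomposition can have width below 2. Therefore the treewidth is 2.

Treewidth 2.
One optimal decomposition is:
Bags: B1 = {0, 2, 3}  B2 = {1, 2, 3}
Tree: B1–B2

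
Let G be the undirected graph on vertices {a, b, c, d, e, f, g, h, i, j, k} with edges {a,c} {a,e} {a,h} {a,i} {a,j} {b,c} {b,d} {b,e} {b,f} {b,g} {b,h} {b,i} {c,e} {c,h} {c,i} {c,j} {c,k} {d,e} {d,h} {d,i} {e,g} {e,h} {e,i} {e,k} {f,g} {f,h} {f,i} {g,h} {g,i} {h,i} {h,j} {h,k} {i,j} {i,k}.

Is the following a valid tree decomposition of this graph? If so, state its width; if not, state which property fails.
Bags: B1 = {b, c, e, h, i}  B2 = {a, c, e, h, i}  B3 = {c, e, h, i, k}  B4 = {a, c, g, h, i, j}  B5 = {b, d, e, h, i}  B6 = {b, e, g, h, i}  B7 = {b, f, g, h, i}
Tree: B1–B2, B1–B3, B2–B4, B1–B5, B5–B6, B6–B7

A tree decomposition must satisfy three properties: every vertex lies in some bag; for every edge, both endpoints lie together in some bag; and for every vertex, the bags containing it form a connected subtree. Here bags containing vertex g are not connected in the tree, so the decomposition is invalid.

No — bags containing vertex g are not connected in the tree.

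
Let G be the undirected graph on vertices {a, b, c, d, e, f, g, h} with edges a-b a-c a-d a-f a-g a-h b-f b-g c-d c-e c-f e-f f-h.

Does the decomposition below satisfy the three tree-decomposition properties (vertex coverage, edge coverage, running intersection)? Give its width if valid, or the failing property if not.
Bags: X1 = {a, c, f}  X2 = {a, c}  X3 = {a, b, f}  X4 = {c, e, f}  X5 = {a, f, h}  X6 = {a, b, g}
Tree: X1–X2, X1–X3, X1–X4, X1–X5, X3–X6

A tree decomposition must satisfy three properties: every vertex lies in some bag; for every edge, both endpoints lie together in some bag; and for every vertex, the bags containing it form a connected subtree. Here vertex d appears in no bag, so the decomposition is invalid.

No — vertex d appears in no bag.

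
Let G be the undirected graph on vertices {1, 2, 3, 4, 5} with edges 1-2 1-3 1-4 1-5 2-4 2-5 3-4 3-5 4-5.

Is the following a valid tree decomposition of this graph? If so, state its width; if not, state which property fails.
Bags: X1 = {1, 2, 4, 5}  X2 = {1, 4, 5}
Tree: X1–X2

No — vertex 3 appears in no bag.

A tree decomposition must satisfy three properties: every vertex lies in some bag; for every edge, both endpoints lie together in some bag; and for every vertex, the bags containing it form a connected subtree. Here vertex 3 appears in no bag, so the decomposition is invalid.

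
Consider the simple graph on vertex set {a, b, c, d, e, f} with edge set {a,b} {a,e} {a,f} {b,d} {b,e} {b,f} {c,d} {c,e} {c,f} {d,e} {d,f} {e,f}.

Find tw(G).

A width-3 tree decomposition is:
Bags: B1 = {b, d, e, f}  B2 = {a, b, e, f}  B3 = {c, d, e, f}
Tree: B1–B2, B1–B3
The largest bag has 4 vertices, giving width 3; this decomposition certifies tw(G) ≤ 3. Conversely, {c, d, e, f} is a clique of size 4, and the vertices of any clique must share a bag in every tree decomposition; so some bag has ≥ 4 vertices and tw(G) ≥ 3. Combining the bounds, tw(G) = 3.

3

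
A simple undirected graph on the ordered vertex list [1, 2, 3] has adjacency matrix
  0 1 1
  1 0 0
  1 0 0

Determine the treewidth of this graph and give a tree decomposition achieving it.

Each bag holds 2 vertices, so the decomposition has width 1, which upper-bounds the treewidth. Since G has at least one edge (e.g. 1–3), it is not an edgeless graph, so tw(G) ≥ 1. Combining the bounds, tw(G) = 1.

Treewidth 1.
Bags: B1 = {1, 3}  B2 = {1, 2}
Tree: B1–B2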